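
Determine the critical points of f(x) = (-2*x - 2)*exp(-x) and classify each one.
f'(x) = 2*x*exp(-x)

Solve f'(x) = 0:
  f'(x) = (2*x)·exp(-x) and exp(-x) > 0 for every x, so f'(x) = 0 ⇔ 2*x = 0.
  2*x = 0.
  ⇒ x = 0

f''(x) = 2*(1 - x)*exp(-x)
Second-derivative test at each critical point:
  f''(0) = 2 > 0 → local minimum

Critical points: x = 0 (local minimum)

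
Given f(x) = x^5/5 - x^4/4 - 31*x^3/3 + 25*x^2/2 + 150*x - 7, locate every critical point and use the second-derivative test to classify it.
f'(x) = x^4 - x^3 - 31*x^2 + 25*x + 150

Solve f'(x) = 0:
  Factor: x^4 - x^3 - 31*x^2 + 25*x + 150 = (x - 5)*(x - 3)*(x + 2)*(x + 5) = 0.
  ⇒ x = -5, -2, 3, 5

f''(x) = 4*x^3 - 3*x^2 - 62*x + 25
Second-derivative test at each critical point:
  f''(-5) = -240 < 0 → local maximum
  f''(-2) = 105 > 0 → local minimum
  f''(3) = -80 < 0 → local maximum
  f''(5) = 140 > 0 → local minimum

Critical points: x = -5 (local maximum); x = -2 (local minimum); x = 3 (local maximum); x = 5 (local minimum)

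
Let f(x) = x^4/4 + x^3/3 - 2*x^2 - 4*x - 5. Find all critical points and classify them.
f'(x) = x^3 + x^2 - 4*x - 4

Solve f'(x) = 0:
  Factor: x^3 + x^2 - 4*x - 4 = (x - 2)*(x + 1)*(x + 2) = 0.
  ⇒ x = -2, -1, 2

f''(x) = 3*x^2 + 2*x - 4
Second-derivative test at each critical point:
  f''(-2) = 4 > 0 → local minimum
  f''(-1) = -3 < 0 → local maximum
  f''(2) = 12 > 0 → local minimum

Critical points: x = -2 (local minimum); x = -1 (local maximum); x = 2 (local minimum)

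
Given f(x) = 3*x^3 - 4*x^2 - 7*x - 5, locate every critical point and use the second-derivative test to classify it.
f'(x) = 9*x^2 - 8*x - 7

Solve f'(x) = 0:
  9*x^2 - 8*x - 7 = 0 has no rational roots; quadratic formula: x = (8 ± √316)/18.
  ⇒ x = 4/9 - sqrt(79)/9 ≈ -0.5431, 4/9 + sqrt(79)/9 ≈ 1.4320

f''(x) = 18*x - 8
Second-derivative test at each critical point:
  f''(-0.5431) = -17.7764 < 0 → local maximum
  f''(1.4320) = 17.7764 > 0 → local minimum

Critical points: x = 4/9 - sqrt(79)/9 ≈ -0.5431 (local maximum); x = 4/9 + sqrt(79)/9 ≈ 1.4320 (local minimum)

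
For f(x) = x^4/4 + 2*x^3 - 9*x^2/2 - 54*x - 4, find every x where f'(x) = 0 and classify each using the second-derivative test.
f'(x) = x^3 + 6*x^2 - 9*x - 54

Solve f'(x) = 0:
  Factor: x^3 + 6*x^2 - 9*x - 54 = (x - 3)*(x + 3)*(x + 6) = 0.
  ⇒ x = -6, -3, 3

f''(x) = 3*x^2 + 12*x - 9
Second-derivative test at each critical point:
  f''(-6) = 27 > 0 → local minimum
  f''(-3) = -18 < 0 → local maximum
  f''(3) = 54 > 0 → local minimum

Critical points: x = -6 (local minimum); x = -3 (local maximum); x = 3 (local minimum)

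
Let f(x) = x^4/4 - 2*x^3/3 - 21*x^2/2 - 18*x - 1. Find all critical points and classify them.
f'(x) = x^3 - 2*x^2 - 21*x - 18

Solve f'(x) = 0:
  Factor: x^3 - 2*x^2 - 21*x - 18 = (x - 6)*(x + 1)*(x + 3) = 0.
  ⇒ x = -3, -1, 6

f''(x) = 3*x^2 - 4*x - 21
Second-derivative test at each critical point:
  f''(-3) = 18 > 0 → local minimum
  f''(-1) = -14 < 0 → local maximum
  f''(6) = 63 > 0 → local minimum

Critical points: x = -3 (local minimum); x = -1 (local maximum); x = 6 (local minimum)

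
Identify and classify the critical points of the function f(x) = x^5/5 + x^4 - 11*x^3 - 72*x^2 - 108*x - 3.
f'(x) = x^4 + 4*x^3 - 33*x^2 - 144*x - 108

Solve f'(x) = 0:
  Factor: x^4 + 4*x^3 - 33*x^2 - 144*x - 108 = (x - 6)*(x + 1)*(x + 3)*(x + 6) = 0.
  ⇒ x = -6, -3, -1, 6

f''(x) = 4*x^3 + 12*x^2 - 66*x - 144
Second-derivative test at each critical point:
  f''(-6) = -180 < 0 → local maximum
  f''(-3) = 54 > 0 → local minimum
  f''(-1) = -70 < 0 → local maximum
  f''(6) = 756 > 0 → local minimum

Critical points: x = -6 (local maximum); x = -3 (local minimum); x = -1 (local maximum); x = 6 (local minimum)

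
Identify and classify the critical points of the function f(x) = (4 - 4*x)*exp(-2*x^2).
f'(x) = 4*(4*x*(x - 1) - 1)*exp(-2*x^2)

Solve f'(x) = 0:
  f'(x) = (16*x^2 - 16*x - 4)·exp(-2*x^2) and exp(-2*x^2) > 0 for every x, so f'(x) = 0 ⇔ 16*x^2 - 16*x - 4 = 0.
  Factor: 16*x^2 - 16*x - 4 = 4*(4*x^2 - 4*x - 1); 4*x^2 - 4*x - 1 = 0 has no rational roots; quadratic formula: x = (4 ± √32)/8.
  ⇒ x = 1/2 - sqrt(2)/2 ≈ -0.2071, 1/2 + sqrt(2)/2 ≈ 1.2071

f''(x) = 16*(4*x^2*(1 - x) + 3*x - 1)*exp(-2*x^2)
Second-derivative test at each critical point:
  f''(-0.2071) = -20.7672 < 0 → local maximum
  f''(1.2071) = 1.2275 > 0 → local minimum

Critical points: x = 1/2 - sqrt(2)/2 ≈ -0.2071 (local maximum); x = 1/2 + sqrt(2)/2 ≈ 1.2071 (local minimum)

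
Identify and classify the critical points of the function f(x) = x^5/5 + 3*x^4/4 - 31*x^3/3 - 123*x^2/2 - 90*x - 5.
f'(x) = x^4 + 3*x^3 - 31*x^2 - 123*x - 90

Solve f'(x) = 0:
  Factor: x^4 + 3*x^3 - 31*x^2 - 123*x - 90 = (x - 6)*(x + 1)*(x + 3)*(x + 5) = 0.
  ⇒ x = -5, -3, -1, 6

f''(x) = 4*x^3 + 9*x^2 - 62*x - 123
Second-derivative test at each critical point:
  f''(-5) = -88 < 0 → local maximum
  f''(-3) = 36 > 0 → local minimum
  f''(-1) = -56 < 0 → local maximum
  f''(6) = 693 > 0 → local minimum

Critical points: x = -5 (local maximum); x = -3 (local minimum); x = -1 (local maximum); x = 6 (local minimum)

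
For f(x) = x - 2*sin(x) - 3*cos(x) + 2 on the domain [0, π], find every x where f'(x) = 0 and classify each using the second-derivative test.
f'(x) = 3*sin(x) - 2*cos(x) + 1

Solve f'(x) = 0 on [0, π]:
  f'(x) = 0 ⇔ 3*sin(x) - 2*cos(x) = -1. Write the left side as R·cos(x + φ) with R = √((-2)² + (-3)²) = sqrt(13), cos φ = -2*sqrt(13)/13, sin φ = -3*sqrt(13)/13; then cos(x + φ) = -sqrt(13)/13. Solve for x and keep the solutions lying in [0, π].
  ⇒ x = atan((-3 + 4*sqrt(3))/(2 + 6*sqrt(3))) ≈ 0.3070

f''(x) = 2*sin(x) + 3*cos(x)
Second-derivative test at each critical point:
  f''(0.3070) = 3.4641 > 0 → local minimum

Critical points: x = atan((-3 + 4*sqrt(3))/(2 + 6*sqrt(3))) ≈ 0.3070 (local minimum)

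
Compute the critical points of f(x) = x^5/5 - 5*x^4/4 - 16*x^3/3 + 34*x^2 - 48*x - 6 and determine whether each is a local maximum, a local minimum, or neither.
f'(x) = x^4 - 5*x^3 - 16*x^2 + 68*x - 48

Solve f'(x) = 0:
  Factor: x^4 - 5*x^3 - 16*x^2 + 68*x - 48 = (x - 6)*(x - 2)*(x - 1)*(x + 4) = 0.
  ⇒ x = -4, 1, 2, 6

f''(x) = 4*x^3 - 15*x^2 - 32*x + 68
Second-derivative test at each critical point:
  f''(-4) = -300 < 0 → local maximum
  f''(1) = 25 > 0 → local minimum
  f''(2) = -24 < 0 → local maximum
  f''(6) = 200 > 0 → local minimum

Critical points: x = -4 (local maximum); x = 1 (local minimum); x = 2 (local maximum); x = 6 (local minimum)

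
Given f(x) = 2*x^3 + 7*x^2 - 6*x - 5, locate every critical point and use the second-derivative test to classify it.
f'(x) = 6*x^2 + 14*x - 6

Solve f'(x) = 0:
  Factor: 6*x^2 + 14*x - 6 = 2*(3*x^2 + 7*x - 3); 3*x^2 + 7*x - 3 = 0 has no rational roots; quadratic formula: x = (-7 ± √85)/6.
  ⇒ x = -sqrt(85)/6 - 7/6 ≈ -2.7033, -7/6 + sqrt(85)/6 ≈ 0.3699

f''(x) = 12*x + 14
Second-derivative test at each critical point:
  f''(-2.7033) = -18.4391 < 0 → local maximum
  f''(0.3699) = 18.4391 > 0 → local minimum

Critical points: x = -sqrt(85)/6 - 7/6 ≈ -2.7033 (local maximum); x = -7/6 + sqrt(85)/6 ≈ 0.3699 (local minimum)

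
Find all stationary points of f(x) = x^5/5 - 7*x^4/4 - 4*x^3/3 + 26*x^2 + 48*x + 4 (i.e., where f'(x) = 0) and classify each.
f'(x) = x^4 - 7*x^3 - 4*x^2 + 52*x + 48

Solve f'(x) = 0:
  Factor: x^4 - 7*x^3 - 4*x^2 + 52*x + 48 = (x - 6)*(x - 4)*(x + 1)*(x + 2) = 0.
  ⇒ x = -2, -1, 4, 6

f''(x) = 4*x^3 - 21*x^2 - 8*x + 52
Second-derivative test at each critical point:
  f''(-2) = -48 < 0 → local maximum
  f''(-1) = 35 > 0 → local minimum
  f''(4) = -60 < 0 → local maximum
  f''(6) = 112 > 0 → local minimum

Critical points: x = -2 (local maximum); x = -1 (local minimum); x = 4 (local maximum); x = 6 (local minimum)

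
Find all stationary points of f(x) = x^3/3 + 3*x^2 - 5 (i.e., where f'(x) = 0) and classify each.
f'(x) = x*(x + 6)

Solve f'(x) = 0:
  Factor: x^2 + 6*x = x*(x + 6) = 0.
  ⇒ x = -6, 0

f''(x) = 2*x + 6
Second-derivative test at each critical point:
  f''(-6) = -6 < 0 → local maximum
  f''(0) = 6 > 0 → local minimum

Critical points: x = -6 (local maximum); x = 0 (local minimum)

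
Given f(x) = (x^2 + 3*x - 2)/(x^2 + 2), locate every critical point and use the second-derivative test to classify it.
f'(x) = (-3*x^2 + 8*x + 6)/(x^4 + 4*x^2 + 4)

Solve f'(x) = 0:
  f'(x) = -(3*x^2 - 8*x - 6)/(x^2 + 2)^2; the denominator is positive wherever f is defined, so f'(x) = 0 ⇔ -3*x^2 + 8*x + 6 = 0.
  3*x^2 - 8*x - 6 = 0 has no rational roots; quadratic formula: x = (8 ± √136)/6.
  ⇒ x = 4/3 - sqrt(34)/3 ≈ -0.6103, 4/3 + sqrt(34)/3 ≈ 3.2770

f''(x) = 2*(3*x^3 - 12*x^2 - 18*x + 8)/(x^6 + 6*x^4 + 12*x^2 + 8)
Second-derivative test at each critical point:
  f''(-0.6103) = 2.0719 > 0 → local minimum
  f''(3.2770) = -0.0719 < 0 → local maximum

Critical points: x = 4/3 - sqrt(34)/3 ≈ -0.6103 (local minimum); x = 4/3 + sqrt(34)/3 ≈ 3.2770 (local maximum)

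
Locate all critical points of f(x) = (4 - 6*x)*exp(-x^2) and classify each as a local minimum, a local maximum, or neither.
f'(x) = 2*(2*x*(3*x - 2) - 3)*exp(-x^2)

Solve f'(x) = 0:
  f'(x) = (12*x^2 - 8*x - 6)·exp(-x^2) and exp(-x^2) > 0 for every x, so f'(x) = 0 ⇔ 12*x^2 - 8*x - 6 = 0.
  Factor: 12*x^2 - 8*x - 6 = 2*(6*x^2 - 4*x - 3); 6*x^2 - 4*x - 3 = 0 has no rational roots; quadratic formula: x = (4 ± √88)/12.
  ⇒ x = 1/3 - sqrt(22)/6 ≈ -0.4484, 1/3 + sqrt(22)/6 ≈ 1.1151

f''(x) = 4*(2*x^2*(2 - 3*x) + 9*x - 2)*exp(-x^2)
Second-derivative test at each critical point:
  f''(-0.4484) = -15.3444 < 0 → local maximum
  f''(1.1151) = 5.4110 > 0 → local minimum

Critical points: x = 1/3 - sqrt(22)/6 ≈ -0.4484 (local maximum); x = 1/3 + sqrt(22)/6 ≈ 1.1151 (local minimum)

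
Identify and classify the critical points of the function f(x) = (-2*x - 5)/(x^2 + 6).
f'(x) = 2*(x^2 + 5*x - 6)/(x^4 + 12*x^2 + 36)

Solve f'(x) = 0:
  f'(x) = 2*(x - 1)*(x + 6)/(x^2 + 6)^2; the denominator is positive wherever f is defined, so f'(x) = 0 ⇔ 2*x^2 + 10*x - 12 = 0.
  Factor: 2*x^2 + 10*x - 12 = 2*(x - 1)*(x + 6) = 0.
  ⇒ x = -6, 1

f''(x) = 2*(-4*x^2*(2*x + 5) + (6*x + 5)*(x^2 + 6))/(x^2 + 6)^3
Second-derivative test at each critical point:
  f''(-6) = -1/126 < 0 → local maximum
  f''(1) = 2/7 > 0 → local minimum

Critical points: x = -6 (local maximum); x = 1 (local minimum)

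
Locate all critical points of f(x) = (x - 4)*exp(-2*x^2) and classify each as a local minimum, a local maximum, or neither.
f'(x) = (-4*x*(x - 4) + 1)*exp(-2*x^2)

Solve f'(x) = 0:
  f'(x) = (-4*x^2 + 16*x + 1)·exp(-2*x^2) and exp(-2*x^2) > 0 for every x, so f'(x) = 0 ⇔ -4*x^2 + 16*x + 1 = 0.
  4*x^2 - 16*x - 1 = 0 has no rational roots; quadratic formula: x = (16 ± √272)/8.
  ⇒ x = 2 - sqrt(17)/2 ≈ -0.0616, 2 + sqrt(17)/2 ≈ 4.0616

f''(x) = 4*(4*x^2*(x - 4) - 3*x + 4)*exp(-2*x^2)
Second-derivative test at each critical point:
  f''(-0.0616) = 16.3679 > 0 → local minimum
  f''(4.0616) = -7.742e-14 < 0 → local maximum

Critical points: x = 2 - sqrt(17)/2 ≈ -0.0616 (local minimum); x = 2 + sqrt(17)/2 ≈ 4.0616 (local maximum)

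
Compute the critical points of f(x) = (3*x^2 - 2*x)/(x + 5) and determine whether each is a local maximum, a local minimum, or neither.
f'(x) = (3*x^2 + 30*x - 10)/(x^2 + 10*x + 25)

Solve f'(x) = 0:
  f'(x) = (3*x^2 + 30*x - 10)/(x + 5)^2; the denominator is positive wherever f is defined, so f'(x) = 0 ⇔ 3*x^2 + 30*x - 10 = 0.
  3*x^2 + 30*x - 10 = 0 has no rational roots; quadratic formula: x = (-30 ± √1020)/6.
  ⇒ x = -sqrt(255)/3 - 5 ≈ -10.3229, -5 + sqrt(255)/3 ≈ 0.3229

f''(x) = 170/(x^3 + 15*x^2 + 75*x + 125)
Second-derivative test at each critical point:
  f''(-10.3229) = -1.1272 < 0 → local maximum
  f''(0.3229) = 1.1272 > 0 → local minimum

Critical points: x = -sqrt(255)/3 - 5 ≈ -10.3229 (local maximum); x = -5 + sqrt(255)/3 ≈ 0.3229 (local minimum)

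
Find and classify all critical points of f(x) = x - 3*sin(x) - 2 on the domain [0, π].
f'(x) = 1 - 3*cos(x)

Solve f'(x) = 0 on [0, π]:
  f'(x) = 0 ⇔ cos(x) = 1/3, i.e. x = ±arccos(1/3) + 2nπ; keep the solutions lying in [0, π].
  ⇒ x = acos(1/3) ≈ 1.2310

f''(x) = 3*sin(x)
Second-derivative test at each critical point:
  f''(1.2310) = 2.8284 > 0 → local minimum

Critical points: x = acos(1/3) ≈ 1.2310 (local minimum)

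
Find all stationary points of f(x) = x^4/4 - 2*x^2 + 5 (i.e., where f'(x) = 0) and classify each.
f'(x) = x*(x^2 - 4)

Solve f'(x) = 0:
  Factor: x^3 - 4*x = x*(x - 2)*(x + 2) = 0.
  ⇒ x = -2, 0, 2

f''(x) = 3*x^2 - 4
Second-derivative test at each critical point:
  f''(-2) = 8 > 0 → local minimum
  f''(0) = -4 < 0 → local maximum
  f''(2) = 8 > 0 → local minimum

Critical points: x = -2 (local minimum); x = 0 (local maximum); x = 2 (local minimum)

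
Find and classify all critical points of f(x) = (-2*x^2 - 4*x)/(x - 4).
f'(x) = 2*(-x^2 + 8*x + 8)/(x^2 - 8*x + 16)

Solve f'(x) = 0:
  f'(x) = -2*(x^2 - 8*x - 8)/(x - 4)^2; the denominator is positive wherever f is defined, so f'(x) = 0 ⇔ -2*x^2 + 16*x + 16 = 0.
  Factor: -2*x^2 + 16*x + 16 = -2*(x^2 - 8*x - 8); x^2 - 8*x - 8 = 0 has no rational roots; quadratic formula: x = (8 ± √96)/2.
  ⇒ x = 4 - 2*sqrt(6) ≈ -0.8990, 4 + 2*sqrt(6) ≈ 8.8990

f''(x) = -96/(x^3 - 12*x^2 + 48*x - 64)
Second-derivative test at each critical point:
  f''(-0.8990) = 0.8165 > 0 → local minimum
  f''(8.8990) = -0.8165 < 0 → local maximum

Critical points: x = 4 - 2*sqrt(6) ≈ -0.8990 (local minimum); x = 4 + 2*sqrt(6) ≈ 8.8990 (local maximum)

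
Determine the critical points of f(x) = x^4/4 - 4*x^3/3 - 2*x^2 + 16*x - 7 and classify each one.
f'(x) = x^3 - 4*x^2 - 4*x + 16

Solve f'(x) = 0:
  Factor: x^3 - 4*x^2 - 4*x + 16 = (x - 4)*(x - 2)*(x + 2) = 0.
  ⇒ x = -2, 2, 4

f''(x) = 3*x^2 - 8*x - 4
Second-derivative test at each critical point:
  f''(-2) = 24 > 0 → local minimum
  f''(2) = -8 < 0 → local maximum
  f''(4) = 12 > 0 → local minimum

Critical points: x = -2 (local minimum); x = 2 (local maximum); x = 4 (local minimum)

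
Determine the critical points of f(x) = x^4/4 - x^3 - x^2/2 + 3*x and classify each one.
f'(x) = x^3 - 3*x^2 - x + 3

Solve f'(x) = 0:
  Factor: x^3 - 3*x^2 - x + 3 = (x - 3)*(x - 1)*(x + 1) = 0.
  ⇒ x = -1, 1, 3

f''(x) = 3*x^2 - 6*x - 1
Second-derivative test at each critical point:
  f''(-1) = 8 > 0 → local minimum
  f''(1) = -4 < 0 → local maximum
  f''(3) = 8 > 0 → local minimum

Critical points: x = -1 (local minimum); x = 1 (local maximum); x = 3 (local minimum)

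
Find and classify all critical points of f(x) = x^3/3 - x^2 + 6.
f'(x) = x*(x - 2)

Solve f'(x) = 0:
  Factor: x^2 - 2*x = x*(x - 2) = 0.
  ⇒ x = 0, 2

f''(x) = 2*x - 2
Second-derivative test at each critical point:
  f''(0) = -2 < 0 → local maximum
  f''(2) = 2 > 0 → local minimum

Critical points: x = 0 (local maximum); x = 2 (local minimum)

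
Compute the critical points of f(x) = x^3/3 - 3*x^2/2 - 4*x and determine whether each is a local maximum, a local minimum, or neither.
f'(x) = x^2 - 3*x - 4

Solve f'(x) = 0:
  Factor: x^2 - 3*x - 4 = (x - 4)*(x + 1) = 0.
  ⇒ x = -1, 4

f''(x) = 2*x - 3
Second-derivative test at each critical point:
  f''(-1) = -5 < 0 → local maximum
  f''(4) = 5 > 0 → local minimum

Critical points: x = -1 (local maximum); x = 4 (local minimum)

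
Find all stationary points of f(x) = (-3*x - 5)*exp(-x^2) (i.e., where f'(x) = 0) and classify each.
f'(x) = (2*x*(3*x + 5) - 3)*exp(-x^2)

Solve f'(x) = 0:
  f'(x) = (6*x^2 + 10*x - 3)·exp(-x^2) and exp(-x^2) > 0 for every x, so f'(x) = 0 ⇔ 6*x^2 + 10*x - 3 = 0.
  6*x^2 + 10*x - 3 = 0 has no rational roots; quadratic formula: x = (-10 ± √172)/12.
  ⇒ x = -sqrt(43)/6 - 5/6 ≈ -1.9262, -5/6 + sqrt(43)/6 ≈ 0.2596

f''(x) = 2*(-6*x^3 - 10*x^2 + 9*x + 5)*exp(-x^2)
Second-derivative test at each critical point:
  f''(-1.9262) = -0.3209 < 0 → local maximum
  f''(0.2596) = 12.2603 > 0 → local minimum

Critical points: x = -sqrt(43)/6 - 5/6 ≈ -1.9262 (local maximum); x = -5/6 + sqrt(43)/6 ≈ 0.2596 (local minimum)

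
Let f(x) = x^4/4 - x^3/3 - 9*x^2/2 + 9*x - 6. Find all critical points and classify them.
f'(x) = x^3 - x^2 - 9*x + 9

Solve f'(x) = 0:
  Factor: x^3 - x^2 - 9*x + 9 = (x - 3)*(x - 1)*(x + 3) = 0.
  ⇒ x = -3, 1, 3

f''(x) = 3*x^2 - 2*x - 9
Second-derivative test at each critical point:
  f''(-3) = 24 > 0 → local minimum
  f''(1) = -8 < 0 → local maximum
  f''(3) = 12 > 0 → local minimum

Critical points: x = -3 (local minimum); x = 1 (local maximum); x = 3 (local minimum)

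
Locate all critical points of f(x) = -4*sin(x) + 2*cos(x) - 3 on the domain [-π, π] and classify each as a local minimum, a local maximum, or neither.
f'(x) = -2*sin(x) - 4*cos(x)

Solve f'(x) = 0 on [-π, π]:
  f'(x) = 0 ⇔ -4*cos(x) = 2*sin(x) ⇔ tan(x) = -2, i.e. x = arctan(-2) + nπ; keep the solutions lying in [-π, π].
  ⇒ x = -atan(2) ≈ -1.1071, pi - atan(2) ≈ 2.0344

f''(x) = 4*sin(x) - 2*cos(x)
Second-derivative test at each critical point:
  f''(-1.1071) = -4.4721 < 0 → local maximum
  f''(2.0344) = 4.4721 > 0 → local minimum

Critical points: x = -atan(2) ≈ -1.1071 (local maximum); x = pi - atan(2) ≈ 2.0344 (local minimum)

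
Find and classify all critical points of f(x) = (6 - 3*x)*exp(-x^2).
f'(x) = 3*(2*x*(x - 2) - 1)*exp(-x^2)

Solve f'(x) = 0:
  f'(x) = (6*x^2 - 12*x - 3)·exp(-x^2) and exp(-x^2) > 0 for every x, so f'(x) = 0 ⇔ 6*x^2 - 12*x - 3 = 0.
  Factor: 6*x^2 - 12*x - 3 = 3*(2*x^2 - 4*x - 1); 2*x^2 - 4*x - 1 = 0 has no rational roots; quadratic formula: x = (4 ± √24)/4.
  ⇒ x = 1 - sqrt(6)/2 ≈ -0.2247, 1 + sqrt(6)/2 ≈ 2.2247

f''(x) = 6*(2*x^2*(2 - x) + 3*x - 2)*exp(-x^2)
Second-derivative test at each critical point:
  f''(-0.2247) = -13.9730 < 0 → local maximum
  f''(2.2247) = 0.1042 > 0 → local minimum

Critical points: x = 1 - sqrt(6)/2 ≈ -0.2247 (local maximum); x = 1 + sqrt(6)/2 ≈ 2.2247 (local minimum)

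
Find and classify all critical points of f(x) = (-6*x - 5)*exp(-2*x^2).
f'(x) = 2*(2*x*(6*x + 5) - 3)*exp(-2*x^2)

Solve f'(x) = 0:
  f'(x) = (24*x^2 + 20*x - 6)·exp(-2*x^2) and exp(-2*x^2) > 0 for every x, so f'(x) = 0 ⇔ 24*x^2 + 20*x - 6 = 0.
  Factor: 24*x^2 + 20*x - 6 = 2*(12*x^2 + 10*x - 3); 12*x^2 + 10*x - 3 = 0 has no rational roots; quadratic formula: x = (-10 ± √244)/24.
  ⇒ x = -sqrt(61)/12 - 5/12 ≈ -1.0675, -5/12 + sqrt(61)/12 ≈ 0.2342

f''(x) = 4*(-24*x^3 - 20*x^2 + 18*x + 5)*exp(-2*x^2)
Second-derivative test at each critical point:
  f''(-1.0675) = -3.1980 < 0 → local maximum
  f''(0.2342) = 27.9955 > 0 → local minimum

Critical points: x = -sqrt(61)/12 - 5/12 ≈ -1.0675 (local maximum); x = -5/12 + sqrt(61)/12 ≈ 0.2342 (local minimum)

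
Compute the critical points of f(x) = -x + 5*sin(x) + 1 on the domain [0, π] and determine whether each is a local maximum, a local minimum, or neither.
f'(x) = 5*cos(x) - 1

Solve f'(x) = 0 on [0, π]:
  f'(x) = 0 ⇔ cos(x) = 1/5, i.e. x = ±arccos(1/5) + 2nπ; keep the solutions lying in [0, π].
  ⇒ x = acos(1/5) ≈ 1.3694

f''(x) = -5*sin(x)
Second-derivative test at each critical point:
  f''(1.3694) = -4.8990 < 0 → local maximum

Critical points: x = acos(1/5) ≈ 1.3694 (local maximum)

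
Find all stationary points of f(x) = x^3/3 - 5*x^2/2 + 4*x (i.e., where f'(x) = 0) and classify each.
f'(x) = x^2 - 5*x + 4

Solve f'(x) = 0:
  Factor: x^2 - 5*x + 4 = (x - 4)*(x - 1) = 0.
  ⇒ x = 1, 4

f''(x) = 2*x - 5
Second-derivative test at each critical point:
  f''(1) = -3 < 0 → local maximum
  f''(4) = 3 > 0 → local minimum

Critical points: x = 1 (local maximum); x = 4 (local minimum)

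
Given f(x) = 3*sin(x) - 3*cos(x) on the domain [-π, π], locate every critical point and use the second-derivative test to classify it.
f'(x) = 3*sqrt(2)*sin(x + pi/4)

Solve f'(x) = 0 on [-π, π]:
  f'(x) = 0 ⇔ 3*cos(x) = -3*sin(x) ⇔ tan(x) = -1, i.e. x = arctan(-1) + nπ; keep the solutions lying in [-π, π].
  ⇒ x = -pi/4 ≈ -0.7854, 3*pi/4 ≈ 2.3562

f''(x) = 3*sqrt(2)*cos(x + pi/4)
Second-derivative test at each critical point:
  f''(-0.7854) = 4.2426 > 0 → local minimum
  f''(2.3562) = -4.2426 < 0 → local maximum

Critical points: x = -pi/4 ≈ -0.7854 (local minimum); x = 3*pi/4 ≈ 2.3562 (local maximum)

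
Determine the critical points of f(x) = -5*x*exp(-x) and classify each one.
f'(x) = 5*(x - 1)*exp(-x)

Solve f'(x) = 0:
  f'(x) = (5*x - 5)·exp(-x) and exp(-x) > 0 for every x, so f'(x) = 0 ⇔ 5*x - 5 = 0.
  Factor: 5*x - 5 = 5*(x - 1) = 0.
  ⇒ x = 1

f''(x) = 5*(2 - x)*exp(-x)
Second-derivative test at each critical point:
  f''(1) = 1.8394 > 0 → local minimum

Critical points: x = 1 (local minimum)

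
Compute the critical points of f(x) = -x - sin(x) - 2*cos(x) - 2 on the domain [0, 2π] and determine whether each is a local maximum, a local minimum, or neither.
f'(x) = 2*sin(x) - cos(x) - 1

Solve f'(x) = 0 on [0, 2π]:
  f'(x) = 0 ⇔ 2*sin(x) - cos(x) = 1. Write the left side as R·cos(x + φ) with R = √((-1)² + (-2)²) = sqrt(5), cos φ = -sqrt(5)/5, sin φ = -2*sqrt(5)/5; then cos(x + φ) = sqrt(5)/5. Solve for x and keep the solutions lying in [0, 2π].
  ⇒ x = atan(4/3) ≈ 0.9273, pi ≈ 3.1416

f''(x) = sin(x) + 2*cos(x)
Second-derivative test at each critical point:
  f''(0.9273) = 2 > 0 → local minimum
  f''(3.1416) = -2 < 0 → local maximum

Critical points: x = atan(4/3) ≈ 0.9273 (local minimum); x = pi ≈ 3.1416 (local maximum)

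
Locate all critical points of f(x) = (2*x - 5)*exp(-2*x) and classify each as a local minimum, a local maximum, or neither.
f'(x) = 4*(3 - x)*exp(-2*x)

Solve f'(x) = 0:
  f'(x) = (12 - 4*x)·exp(-2*x) and exp(-2*x) > 0 for every x, so f'(x) = 0 ⇔ 12 - 4*x = 0.
  Factor: 12 - 4*x = -4*(x - 3) = 0.
  ⇒ x = 3

f''(x) = 4*(2*x - 7)*exp(-2*x)
Second-derivative test at each critical point:
  f''(3) = -0.0099 < 0 → local maximum

Critical points: x = 3 (local maximum)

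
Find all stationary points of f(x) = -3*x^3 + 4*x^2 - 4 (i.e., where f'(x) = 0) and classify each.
f'(x) = x*(8 - 9*x)

Solve f'(x) = 0:
  Factor: -9*x^2 + 8*x = -x*(9*x - 8) = 0.
  ⇒ x = 0, 8/9

f''(x) = 8 - 18*x
Second-derivative test at each critical point:
  f''(0) = 8 > 0 → local minimum
  f''(8/9) = -8 < 0 → local maximum

Critical points: x = 0 (local minimum); x = 8/9 (local maximum)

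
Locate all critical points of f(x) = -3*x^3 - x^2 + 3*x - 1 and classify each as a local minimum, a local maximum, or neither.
f'(x) = -9*x^2 - 2*x + 3

Solve f'(x) = 0:
  9*x^2 + 2*x - 3 = 0 has no rational roots; quadratic formula: x = (-2 ± √112)/18.
  ⇒ x = -2*sqrt(7)/9 - 1/9 ≈ -0.6991, -1/9 + 2*sqrt(7)/9 ≈ 0.4768

f''(x) = -18*x - 2
Second-derivative test at each critical point:
  f''(-0.6991) = 10.5830 > 0 → local minimum
  f''(0.4768) = -10.5830 < 0 → local maximum

Critical points: x = -2*sqrt(7)/9 - 1/9 ≈ -0.6991 (local minimum); x = -1/9 + 2*sqrt(7)/9 ≈ 0.4768 (local maximum)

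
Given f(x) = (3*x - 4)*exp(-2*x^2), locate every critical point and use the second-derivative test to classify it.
f'(x) = (-4*x*(3*x - 4) + 3)*exp(-2*x^2)

Solve f'(x) = 0:
  f'(x) = (-12*x^2 + 16*x + 3)·exp(-2*x^2) and exp(-2*x^2) > 0 for every x, so f'(x) = 0 ⇔ -12*x^2 + 16*x + 3 = 0.
  Factor: -12*x^2 + 16*x + 3 = -(2*x - 3)*(6*x + 1) = 0.
  ⇒ x = -1/6, 3/2

f''(x) = 4*(4*x^2*(3*x - 4) - 9*x + 4)*exp(-2*x^2)
Second-derivative test at each critical point:
  f''(-1/6) = 18.9192 > 0 → local minimum
  f''(3/2) = -0.2222 < 0 → local maximum

Critical points: x = -1/6 (local minimum); x = 3/2 (local maximum)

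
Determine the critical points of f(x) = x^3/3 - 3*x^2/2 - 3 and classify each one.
f'(x) = x*(x - 3)

Solve f'(x) = 0:
  Factor: x^2 - 3*x = x*(x - 3) = 0.
  ⇒ x = 0, 3

f''(x) = 2*x - 3
Second-derivative test at each critical point:
  f''(0) = -3 < 0 → local maximum
  f''(3) = 3 > 0 → local minimum

Critical points: x = 0 (local maximum); x = 3 (local minimum)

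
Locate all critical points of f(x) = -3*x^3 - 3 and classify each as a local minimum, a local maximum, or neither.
f'(x) = -9*x^2

Solve f'(x) = 0:
  ⇒ x = 0

f''(x) = -18*x
Second-derivative test at each critical point:
  f''(0) = 0, so the second-derivative test is inconclusive; use the first-derivative test: f'(-1/4) = -0.5625, f'(1/4) = -0.5625 — f' is negative on both sides (no sign change) → neither a local maximum nor a local minimum

Critical points: x = 0 (neither)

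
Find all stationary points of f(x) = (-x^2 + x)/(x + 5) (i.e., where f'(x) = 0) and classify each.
f'(x) = (-x^2 - 10*x + 5)/(x^2 + 10*x + 25)

Solve f'(x) = 0:
  f'(x) = -(x^2 + 10*x - 5)/(x + 5)^2; the denominator is positive wherever f is defined, so f'(x) = 0 ⇔ -x^2 - 10*x + 5 = 0.
  x^2 + 10*x - 5 = 0 has no rational roots; quadratic formula: x = (-10 ± √120)/2.
  ⇒ x = -sqrt(30) - 5 ≈ -10.4772, -5 + sqrt(30) ≈ 0.4772

f''(x) = -60/(x^3 + 15*x^2 + 75*x + 125)
Second-derivative test at each critical point:
  f''(-10.4772) = 0.3651 > 0 → local minimum
  f''(0.4772) = -0.3651 < 0 → local maximum

Critical points: x = -sqrt(30) - 5 ≈ -10.4772 (local minimum); x = -5 + sqrt(30) ≈ 0.4772 (local maximum)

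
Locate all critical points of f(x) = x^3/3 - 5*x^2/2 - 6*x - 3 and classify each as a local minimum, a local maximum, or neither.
f'(x) = x^2 - 5*x - 6

Solve f'(x) = 0:
  Factor: x^2 - 5*x - 6 = (x - 6)*(x + 1) = 0.
  ⇒ x = -1, 6

f''(x) = 2*x - 5
Second-derivative test at each critical point:
  f''(-1) = -7 < 0 → local maximum
  f''(6) = 7 > 0 → local minimum

Critical points: x = -1 (local maximum); x = 6 (local minimum)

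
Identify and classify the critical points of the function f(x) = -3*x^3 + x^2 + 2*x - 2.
f'(x) = -9*x^2 + 2*x + 2

Solve f'(x) = 0:
  9*x^2 - 2*x - 2 = 0 has no rational roots; quadratic formula: x = (2 ± √76)/18.
  ⇒ x = 1/9 - sqrt(19)/9 ≈ -0.3732, 1/9 + sqrt(19)/9 ≈ 0.5954

f''(x) = 2 - 18*x
Second-derivative test at each critical point:
  f''(-0.3732) = 8.7178 > 0 → local minimum
  f''(0.5954) = -8.7178 < 0 → local maximum

Critical points: x = 1/9 - sqrt(19)/9 ≈ -0.3732 (local minimum); x = 1/9 + sqrt(19)/9 ≈ 0.5954 (local maximum)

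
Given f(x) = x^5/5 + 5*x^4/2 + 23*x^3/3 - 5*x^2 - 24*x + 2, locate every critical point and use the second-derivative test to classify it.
f'(x) = x^4 + 10*x^3 + 23*x^2 - 10*x - 24

Solve f'(x) = 0:
  Factor: x^4 + 10*x^3 + 23*x^2 - 10*x - 24 = (x - 1)*(x + 1)*(x + 4)*(x + 6) = 0.
  ⇒ x = -6, -4, -1, 1

f''(x) = 4*x^3 + 30*x^2 + 46*x - 10
Second-derivative test at each critical point:
  f''(-6) = -70 < 0 → local maximum
  f''(-4) = 30 > 0 → local minimum
  f''(-1) = -30 < 0 → local maximum
  f''(1) = 70 > 0 → local minimum

Critical points: x = -6 (local maximum); x = -4 (local minimum); x = -1 (local maximum); x = 1 (local minimum)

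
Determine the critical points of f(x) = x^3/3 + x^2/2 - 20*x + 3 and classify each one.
f'(x) = x^2 + x - 20

Solve f'(x) = 0:
  Factor: x^2 + x - 20 = (x - 4)*(x + 5) = 0.
  ⇒ x = -5, 4

f''(x) = 2*x + 1
Second-derivative test at each critical point:
  f''(-5) = -9 < 0 → local maximum
  f''(4) = 9 > 0 → local minimum

Critical points: x = -5 (local maximum); x = 4 (local minimum)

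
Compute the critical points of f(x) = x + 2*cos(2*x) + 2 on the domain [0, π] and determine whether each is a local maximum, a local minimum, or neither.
f'(x) = 1 - 4*sin(2*x)

Solve f'(x) = 0 on [0, π]:
  f'(x) = 0 ⇔ sin(2*x) = 1/4, i.e. 2*x = arcsin(1/4) + 2nπ or 2*x = π − arcsin(1/4) + 2nπ; keep the solutions lying in [0, π].
  ⇒ x = asin(1/4)/2 ≈ 0.1263, -asin(1/4)/2 + pi/2 ≈ 1.4445

f''(x) = -8*cos(2*x)
Second-derivative test at each critical point:
  f''(0.1263) = -7.7460 < 0 → local maximum
  f''(1.4445) = 7.7460 > 0 → local minimum

Critical points: x = asin(1/4)/2 ≈ 0.1263 (local maximum); x = -asin(1/4)/2 + pi/2 ≈ 1.4445 (local minimum)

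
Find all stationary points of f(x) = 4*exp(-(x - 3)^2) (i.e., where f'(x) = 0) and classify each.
f'(x) = 8*(3 - x)*exp(-(x - 3)^2)

Solve f'(x) = 0:
  f'(x) = (24 - 8*x)·exp(-(x - 3)^2) and exp(-(x - 3)^2) > 0 for every x, so f'(x) = 0 ⇔ 24 - 8*x = 0.
  Factor: 24 - 8*x = -8*(x - 3) = 0.
  ⇒ x = 3

f''(x) = 8*(2*(x - 3)^2 - 1)*exp(-(x - 3)^2)
Second-derivative test at each critical point:
  f''(3) = -8 < 0 → local maximum

Critical points: x = 3 (local maximum)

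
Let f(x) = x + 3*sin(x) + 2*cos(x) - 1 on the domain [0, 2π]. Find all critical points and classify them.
f'(x) = -2*sin(x) + 3*cos(x) + 1

Solve f'(x) = 0 on [0, 2π]:
  f'(x) = 0 ⇔ -2*sin(x) + 3*cos(x) = -1. Write the left side as R·cos(x + φ) with R = √(3² + 2²) = sqrt(13), cos φ = 3*sqrt(13)/13, sin φ = 2*sqrt(13)/13; then cos(x + φ) = -sqrt(13)/13. Solve for x and keep the solutions lying in [0, 2π].
  ⇒ x = atan((2 + 6*sqrt(3))/(-3 + 4*sqrt(3))) ≈ 1.2638, atan((2 - 6*sqrt(3))/(-4*sqrt(3) - 3)) + pi ≈ 3.8434

f''(x) = -3*sin(x) - 2*cos(x)
Second-derivative test at each critical point:
  f''(1.2638) = -3.4641 < 0 → local maximum
  f''(3.8434) = 3.4641 > 0 → local minimum

Critical points: x = atan((2 + 6*sqrt(3))/(-3 + 4*sqrt(3))) ≈ 1.2638 (local maximum); x = atan((2 - 6*sqrt(3))/(-4*sqrt(3) - 3)) + pi ≈ 3.8434 (local minimum)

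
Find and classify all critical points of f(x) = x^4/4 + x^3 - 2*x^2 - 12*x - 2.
f'(x) = x^3 + 3*x^2 - 4*x - 12

Solve f'(x) = 0:
  Factor: x^3 + 3*x^2 - 4*x - 12 = (x - 2)*(x + 2)*(x + 3) = 0.
  ⇒ x = -3, -2, 2

f''(x) = 3*x^2 + 6*x - 4
Second-derivative test at each critical point:
  f''(-3) = 5 > 0 → local minimum
  f''(-2) = -4 < 0 → local maximum
  f''(2) = 20 > 0 → local minimum

Critical points: x = -3 (local minimum); x = -2 (local maximum); x = 2 (local minimum)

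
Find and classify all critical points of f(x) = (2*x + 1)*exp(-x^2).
f'(x) = 2*(-x*(2*x + 1) + 1)*exp(-x^2)

Solve f'(x) = 0:
  f'(x) = (-4*x^2 - 2*x + 2)·exp(-x^2) and exp(-x^2) > 0 for every x, so f'(x) = 0 ⇔ -4*x^2 - 2*x + 2 = 0.
  Factor: -4*x^2 - 2*x + 2 = -2*(x + 1)*(2*x - 1) = 0.
  ⇒ x = -1, 1/2

f''(x) = 2*(2*x^2*(2*x + 1) - 6*x - 1)*exp(-x^2)
Second-derivative test at each critical point:
  f''(-1) = 2.2073 > 0 → local minimum
  f''(1/2) = -4.6728 < 0 → local maximum

Critical points: x = -1 (local minimum); x = 1/2 (local maximum)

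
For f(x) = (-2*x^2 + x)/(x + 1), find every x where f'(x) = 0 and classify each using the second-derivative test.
f'(x) = (-2*x^2 - 4*x + 1)/(x^2 + 2*x + 1)

Solve f'(x) = 0:
  f'(x) = -(2*x^2 + 4*x - 1)/(x + 1)^2; the denominator is positive wherever f is defined, so f'(x) = 0 ⇔ -2*x^2 - 4*x + 1 = 0.
  2*x^2 + 4*x - 1 = 0 has no rational roots; quadratic formula: x = (-4 ± √24)/4.
  ⇒ x = -sqrt(6)/2 - 1 ≈ -2.2247, -1 + sqrt(6)/2 ≈ 0.2247

f''(x) = -6/(x^3 + 3*x^2 + 3*x + 1)
Second-derivative test at each critical point:
  f''(-2.2247) = 3.2660 > 0 → local minimum
  f''(0.2247) = -3.2660 < 0 → local maximum

Critical points: x = -sqrt(6)/2 - 1 ≈ -2.2247 (local minimum); x = -1 + sqrt(6)/2 ≈ 0.2247 (local maximum)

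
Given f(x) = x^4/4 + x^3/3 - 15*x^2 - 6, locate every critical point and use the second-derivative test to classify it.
f'(x) = x*(x^2 + x - 30)

Solve f'(x) = 0:
  Factor: x^3 + x^2 - 30*x = x*(x - 5)*(x + 6) = 0.
  ⇒ x = -6, 0, 5

f''(x) = 3*x^2 + 2*x - 30
Second-derivative test at each critical point:
  f''(-6) = 66 > 0 → local minimum
  f''(0) = -30 < 0 → local maximum
  f''(5) = 55 > 0 → local minimum

Critical points: x = -6 (local minimum); x = 0 (local maximum); x = 5 (local minimum)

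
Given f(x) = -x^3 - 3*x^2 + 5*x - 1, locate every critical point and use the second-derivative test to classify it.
f'(x) = -3*x^2 - 6*x + 5

Solve f'(x) = 0:
  3*x^2 + 6*x - 5 = 0 has no rational roots; quadratic formula: x = (-6 ± √96)/6.
  ⇒ x = -2*sqrt(6)/3 - 1 ≈ -2.6330, -1 + 2*sqrt(6)/3 ≈ 0.6330

f''(x) = -6*x - 6
Second-derivative test at each critical point:
  f''(-2.6330) = 9.7980 > 0 → local minimum
  f''(0.6330) = -9.7980 < 0 → local maximum

Critical points: x = -2*sqrt(6)/3 - 1 ≈ -2.6330 (local minimum); x = -1 + 2*sqrt(6)/3 ≈ 0.6330 (local maximum)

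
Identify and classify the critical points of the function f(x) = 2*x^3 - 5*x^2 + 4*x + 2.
f'(x) = 6*x^2 - 10*x + 4

Solve f'(x) = 0:
  Factor: 6*x^2 - 10*x + 4 = 2*(x - 1)*(3*x - 2) = 0.
  ⇒ x = 2/3, 1

f''(x) = 12*x - 10
Second-derivative test at each critical point:
  f''(2/3) = -2 < 0 → local maximum
  f''(1) = 2 > 0 → local minimum

Critical points: x = 2/3 (local maximum); x = 1 (local minimum)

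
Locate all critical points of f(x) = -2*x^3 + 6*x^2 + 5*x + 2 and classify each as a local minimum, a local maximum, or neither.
f'(x) = -6*x^2 + 12*x + 5

Solve f'(x) = 0:
  6*x^2 - 12*x - 5 = 0 has no rational roots; quadratic formula: x = (12 ± √264)/12.
  ⇒ x = 1 - sqrt(66)/6 ≈ -0.3540, 1 + sqrt(66)/6 ≈ 2.3540

f''(x) = 12 - 12*x
Second-derivative test at each critical point:
  f''(-0.3540) = 16.2481 > 0 → local minimum
  f''(2.3540) = -16.2481 < 0 → local maximum

Critical points: x = 1 - sqrt(66)/6 ≈ -0.3540 (local minimum); x = 1 + sqrt(66)/6 ≈ 2.3540 (local maximum)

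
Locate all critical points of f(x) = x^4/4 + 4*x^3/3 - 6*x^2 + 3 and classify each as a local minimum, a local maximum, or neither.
f'(x) = x*(x^2 + 4*x - 12)

Solve f'(x) = 0:
  Factor: x^3 + 4*x^2 - 12*x = x*(x - 2)*(x + 6) = 0.
  ⇒ x = -6, 0, 2

f''(x) = 3*x^2 + 8*x - 12
Second-derivative test at each critical point:
  f''(-6) = 48 > 0 → local minimum
  f''(0) = -12 < 0 → local maximum
  f''(2) = 16 > 0 → local minimum

Critical points: x = -6 (local minimum); x = 0 (local maximum); x = 2 (local minimum)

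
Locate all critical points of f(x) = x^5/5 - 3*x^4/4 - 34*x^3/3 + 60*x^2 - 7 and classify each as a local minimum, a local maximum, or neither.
f'(x) = x*(x^3 - 3*x^2 - 34*x + 120)

Solve f'(x) = 0:
  Factor: x^4 - 3*x^3 - 34*x^2 + 120*x = x*(x - 5)*(x - 4)*(x + 6) = 0.
  ⇒ x = -6, 0, 4, 5

f''(x) = 4*x^3 - 9*x^2 - 68*x + 120
Second-derivative test at each critical point:
  f''(-6) = -660 < 0 → local maximum
  f''(0) = 120 > 0 → local minimum
  f''(4) = -40 < 0 → local maximum
  f''(5) = 55 > 0 → local minimum

Critical points: x = -6 (local maximum); x = 0 (local minimum); x = 4 (local maximum); x = 5 (local minimum)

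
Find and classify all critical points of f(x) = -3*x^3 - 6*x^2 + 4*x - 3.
f'(x) = -9*x^2 - 12*x + 4

Solve f'(x) = 0:
  9*x^2 + 12*x - 4 = 0 has no rational roots; quadratic formula: x = (-12 ± √288)/18.
  ⇒ x = -2*sqrt(2)/3 - 2/3 ≈ -1.6095, -2/3 + 2*sqrt(2)/3 ≈ 0.2761

f''(x) = -18*x - 12
Second-derivative test at each critical point:
  f''(-1.6095) = 16.9706 > 0 → local minimum
  f''(0.2761) = -16.9706 < 0 → local maximum

Critical points: x = -2*sqrt(2)/3 - 2/3 ≈ -1.6095 (local minimum); x = -2/3 + 2*sqrt(2)/3 ≈ 0.2761 (local maximum)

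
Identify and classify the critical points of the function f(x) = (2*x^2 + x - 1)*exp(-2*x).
f'(x) = (-4*x^2 + 2*x + 3)*exp(-2*x)

Solve f'(x) = 0:
  f'(x) = (-4*x^2 + 2*x + 3)·exp(-2*x) and exp(-2*x) > 0 for every x, so f'(x) = 0 ⇔ -4*x^2 + 2*x + 3 = 0.
  4*x^2 - 2*x - 3 = 0 has no rational roots; quadratic formula: x = (2 ± √52)/8.
  ⇒ x = 1/4 - sqrt(13)/4 ≈ -0.6514, 1/4 + sqrt(13)/4 ≈ 1.1514

f''(x) = 4*(2*x^2 - 3*x - 1)*exp(-2*x)
Second-derivative test at each critical point:
  f''(-0.6514) = 26.5332 > 0 → local minimum
  f''(1.1514) = -0.7210 < 0 → local maximum

Critical points: x = 1/4 - sqrt(13)/4 ≈ -0.6514 (local minimum); x = 1/4 + sqrt(13)/4 ≈ 1.1514 (local maximum)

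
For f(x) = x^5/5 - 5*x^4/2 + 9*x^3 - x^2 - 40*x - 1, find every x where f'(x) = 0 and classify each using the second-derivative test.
f'(x) = x^4 - 10*x^3 + 27*x^2 - 2*x - 40

Solve f'(x) = 0:
  Factor: x^4 - 10*x^3 + 27*x^2 - 2*x - 40 = (x - 5)*(x - 4)*(x - 2)*(x + 1) = 0.
  ⇒ x = -1, 2, 4, 5

f''(x) = 4*x^3 - 30*x^2 + 54*x - 2
Second-derivative test at each critical point:
  f''(-1) = -90 < 0 → local maximum
  f''(2) = 18 > 0 → local minimum
  f''(4) = -10 < 0 → local maximum
  f''(5) = 18 > 0 → local minimum

Critical points: x = -1 (local maximum); x = 2 (local minimum); x = 4 (local maximum); x = 5 (local minimum)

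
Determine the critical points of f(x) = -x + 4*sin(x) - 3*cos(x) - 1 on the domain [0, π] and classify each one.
f'(x) = 3*sin(x) + 4*cos(x) - 1

Solve f'(x) = 0 on [0, π]:
  f'(x) = 0 ⇔ 3*sin(x) + 4*cos(x) = 1. Write the left side as R·cos(x + φ) with R = √(4² + (-3)²) = 5, cos φ = 4/5, sin φ = -3/5; then cos(x + φ) = 1/5. Solve for x and keep the solutions lying in [0, π].
  ⇒ x = atan((3 + 8*sqrt(6))/(4 - 6*sqrt(6))) + pi ≈ 2.0129

f''(x) = -4*sin(x) + 3*cos(x)
Second-derivative test at each critical point:
  f''(2.0129) = -4.8990 < 0 → local maximum

Critical points: x = atan((3 + 8*sqrt(6))/(4 - 6*sqrt(6))) + pi ≈ 2.0129 (local maximum)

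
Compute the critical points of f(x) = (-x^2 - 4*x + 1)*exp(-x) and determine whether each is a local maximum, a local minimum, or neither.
f'(x) = (x^2 + 2*x - 5)*exp(-x)

Solve f'(x) = 0:
  f'(x) = (x^2 + 2*x - 5)·exp(-x) and exp(-x) > 0 for every x, so f'(x) = 0 ⇔ x^2 + 2*x - 5 = 0.
  x^2 + 2*x - 5 = 0 has no rational roots; quadratic formula: x = (-2 ± √24)/2.
  ⇒ x = -sqrt(6) - 1 ≈ -3.4495, -1 + sqrt(6) ≈ 1.4495

f''(x) = (7 - x^2)*exp(-x)
Second-derivative test at each critical point:
  f''(-3.4495) = -154.2411 < 0 → local maximum
  f''(1.4495) = 1.1497 > 0 → local minimum

Critical points: x = -sqrt(6) - 1 ≈ -3.4495 (local maximum); x = -1 + sqrt(6) ≈ 1.4495 (local minimum)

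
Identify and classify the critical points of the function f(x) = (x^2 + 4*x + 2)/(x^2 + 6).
f'(x) = 4*(-x^2 + 2*x + 6)/(x^4 + 12*x^2 + 36)

Solve f'(x) = 0:
  f'(x) = -4*(x^2 - 2*x - 6)/(x^2 + 6)^2; the denominator is positive wherever f is defined, so f'(x) = 0 ⇔ -4*x^2 + 8*x + 24 = 0.
  Factor: -4*x^2 + 8*x + 24 = -4*(x^2 - 2*x - 6); x^2 - 2*x - 6 = 0 has no rational roots; quadratic formula: x = (2 ± √28)/2.
  ⇒ x = 1 - sqrt(7) ≈ -1.6458, 1 + sqrt(7) ≈ 3.6458

f''(x) = 8*(x^3 - 3*x^2 - 18*x + 6)/(x^6 + 18*x^4 + 108*x^2 + 216)
Second-derivative test at each critical point:
  f''(-1.6458) = 0.2791 > 0 → local minimum
  f''(3.6458) = -0.0569 < 0 → local maximum

Critical points: x = 1 - sqrt(7) ≈ -1.6458 (local minimum); x = 1 + sqrt(7) ≈ 3.6458 (local maximum)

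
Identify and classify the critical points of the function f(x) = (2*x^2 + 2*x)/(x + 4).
f'(x) = 2*(x^2 + 8*x + 4)/(x^2 + 8*x + 16)

Solve f'(x) = 0:
  f'(x) = 2*(x^2 + 8*x + 4)/(x + 4)^2; the denominator is positive wherever f is defined, so f'(x) = 0 ⇔ 2*x^2 + 16*x + 8 = 0.
  Factor: 2*x^2 + 16*x + 8 = 2*(x^2 + 8*x + 4); x^2 + 8*x + 4 = 0 has no rational roots; quadratic formula: x = (-8 ± √48)/2.
  ⇒ x = -4 - 2*sqrt(3) ≈ -7.4641, -4 + 2*sqrt(3) ≈ -0.5359

f''(x) = 48/(x^3 + 12*x^2 + 48*x + 64)
Second-derivative test at each critical point:
  f''(-7.4641) = -1.1547 < 0 → local maximum
  f''(-0.5359) = 1.1547 > 0 → local minimum

Critical points: x = -4 - 2*sqrt(3) ≈ -7.4641 (local maximum); x = -4 + 2*sqrt(3) ≈ -0.5359 (local minimum)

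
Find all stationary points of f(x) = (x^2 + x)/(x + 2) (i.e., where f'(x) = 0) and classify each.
f'(x) = (x^2 + 4*x + 2)/(x^2 + 4*x + 4)

Solve f'(x) = 0:
  f'(x) = (x^2 + 4*x + 2)/(x + 2)^2; the denominator is positive wherever f is defined, so f'(x) = 0 ⇔ x^2 + 4*x + 2 = 0.
  x^2 + 4*x + 2 = 0 has no rational roots; quadratic formula: x = (-4 ± √8)/2.
  ⇒ x = -2 - sqrt(2) ≈ -3.4142, -2 + sqrt(2) ≈ -0.5858

f''(x) = 4/(x^3 + 6*x^2 + 12*x + 8)
Second-derivative test at each critical point:
  f''(-3.4142) = -1.4142 < 0 → local maximum
  f''(-0.5858) = 1.4142 > 0 → local minimum

Critical points: x = -2 - sqrt(2) ≈ -3.4142 (local maximum); x = -2 + sqrt(2) ≈ -0.5858 (local minimum)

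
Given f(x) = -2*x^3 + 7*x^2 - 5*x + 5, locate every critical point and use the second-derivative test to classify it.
f'(x) = -6*x^2 + 14*x - 5

Solve f'(x) = 0:
  6*x^2 - 14*x + 5 = 0 has no rational roots; quadratic formula: x = (14 ± √76)/12.
  ⇒ x = 7/6 - sqrt(19)/6 ≈ 0.4402, sqrt(19)/6 + 7/6 ≈ 1.8931

f''(x) = 14 - 12*x
Second-derivative test at each critical point:
  f''(0.4402) = 8.7178 > 0 → local minimum
  f''(1.8931) = -8.7178 < 0 → local maximum

Critical points: x = 7/6 - sqrt(19)/6 ≈ 0.4402 (local minimum); x = sqrt(19)/6 + 7/6 ≈ 1.8931 (local maximum)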